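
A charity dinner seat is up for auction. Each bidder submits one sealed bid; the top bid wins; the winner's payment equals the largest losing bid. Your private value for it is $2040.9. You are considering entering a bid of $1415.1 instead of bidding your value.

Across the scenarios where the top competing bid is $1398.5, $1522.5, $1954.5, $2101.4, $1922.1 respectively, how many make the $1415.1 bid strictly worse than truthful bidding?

The deviation hurts exactly when the highest competing bid lies strictly between $1415.1 and $2040.9 — underbidding then forfeits a profitable win.
$1398.5: below both → same outcome either way.
$1522.5: inside the interval → strictly worse (loss $518.4).
$1954.5: inside the interval → strictly worse (loss $86.4).
$2101.4: above both → same outcome either way.
$1922.1: inside the interval → strictly worse (loss $118.8).
Count: 3.

3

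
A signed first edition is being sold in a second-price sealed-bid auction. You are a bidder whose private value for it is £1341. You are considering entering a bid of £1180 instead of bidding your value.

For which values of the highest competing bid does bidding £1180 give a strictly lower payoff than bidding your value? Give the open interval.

If the competing bid is below £1180, both bids win at the same price — no difference.
If it is above £1341, both bids lose — no difference.
If it lies strictly between £1180 and £1341, bidding your value wins at a price below your value (positive payoff) while bidding £1180 loses (payoff 0).
So the deviation strictly hurts on the open interval (£1180, £1341).

(£1180, £1341)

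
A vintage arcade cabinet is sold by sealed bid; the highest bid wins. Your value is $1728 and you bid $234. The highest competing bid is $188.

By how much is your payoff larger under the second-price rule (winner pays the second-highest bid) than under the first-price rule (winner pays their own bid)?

You have the highest bid, so you win under either rule.
Second-price: pay $188 → payoff $1540.
First-price: pay your own bid $234 → payoff $1494.
Difference = $1540 − ($1494) = $46.

$46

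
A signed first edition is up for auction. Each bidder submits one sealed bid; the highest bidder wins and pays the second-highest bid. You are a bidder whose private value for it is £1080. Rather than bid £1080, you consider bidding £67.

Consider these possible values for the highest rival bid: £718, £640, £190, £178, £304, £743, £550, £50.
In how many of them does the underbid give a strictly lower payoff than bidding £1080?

The deviation hurts exactly when the highest competing bid lies strictly between £67 and £1080 — underbidding then forfeits a profitable win.
£718: inside the interval → strictly worse (loss £362).
£640: inside the interval → strictly worse (loss £440).
£190: inside the interval → strictly worse (loss £890).
£178: inside the interval → strictly worse (loss £902).
£304: inside the interval → strictly worse (loss £776).
£743: inside the interval → strictly worse (loss £337).
£550: inside the interval → strictly worse (loss £530).
£50: below both → same outcome either way.
Count: 7.

7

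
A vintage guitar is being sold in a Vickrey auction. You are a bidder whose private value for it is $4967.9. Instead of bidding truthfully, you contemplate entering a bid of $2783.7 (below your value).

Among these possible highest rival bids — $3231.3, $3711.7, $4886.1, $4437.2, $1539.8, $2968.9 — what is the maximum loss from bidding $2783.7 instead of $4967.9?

$1999

$3231.3: truthful gives $1736.6, deviation gives $0 → loss $1736.6.
$3711.7: truthful gives $1256.2, deviation gives $0 → loss $1256.2.
$4886.1: truthful gives $81.8, deviation gives $0 → loss $81.8.
$4437.2: truthful gives $530.7, deviation gives $0 → loss $530.7.
$1539.8: same outcome either way → loss $0.
$2968.9: truthful gives $1999, deviation gives $0 → loss $1999.
Maximum loss: $1999.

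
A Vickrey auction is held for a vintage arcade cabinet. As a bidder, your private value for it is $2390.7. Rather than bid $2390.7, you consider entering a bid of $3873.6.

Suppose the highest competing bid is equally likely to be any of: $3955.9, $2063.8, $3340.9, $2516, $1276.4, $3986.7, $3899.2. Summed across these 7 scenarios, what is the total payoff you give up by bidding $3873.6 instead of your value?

$1075.5

The deviation costs you only when the competing bid falls strictly between $2390.7 and $3873.6; elsewhere both bids give the same outcome.
$3955.9: outcomes coincide → loss $0.
$2063.8: outcomes coincide → loss $0.
$3340.9: truthful payoff $0, deviation payoff −$950.2 → loss $950.2.
$2516: truthful payoff $0, deviation payoff −$125.3 → loss $125.3.
$1276.4: outcomes coincide → loss $0.
$3986.7: outcomes coincide → loss $0.
$3899.2: outcomes coincide → loss $0.
Total loss = $950.2 + $125.3 = $1075.5.
Truthful bidding weakly dominates here: raising your bid can only win items priced above your value, and lowering it can only forfeit items priced below.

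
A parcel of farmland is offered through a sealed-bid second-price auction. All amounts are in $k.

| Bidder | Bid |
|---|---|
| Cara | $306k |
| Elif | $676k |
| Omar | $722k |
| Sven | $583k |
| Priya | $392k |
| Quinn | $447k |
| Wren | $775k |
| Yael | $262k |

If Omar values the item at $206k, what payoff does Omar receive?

Highest bid: Wren at $775k, so Wren wins.
Second-highest bid: Omar at $722k — that is the price the winner pays.
Omar did not win, so Omar pays nothing and receives nothing: payoff $0k.

$0k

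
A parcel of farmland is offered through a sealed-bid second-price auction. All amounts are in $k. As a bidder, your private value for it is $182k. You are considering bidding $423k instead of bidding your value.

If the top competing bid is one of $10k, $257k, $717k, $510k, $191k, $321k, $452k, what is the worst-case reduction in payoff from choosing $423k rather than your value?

$10k: same outcome either way → loss $0k.
$257k: truthful gives $0k, deviation gives −$75k → loss $75k.
$717k: same outcome either way → loss $0k.
$510k: same outcome either way → loss $0k.
$191k: truthful gives $0k, deviation gives −$9k → loss $9k.
$321k: truthful gives $0k, deviation gives −$139k → loss $139k.
$452k: same outcome either way → loss $0k.
Maximum loss: $139k.

$139k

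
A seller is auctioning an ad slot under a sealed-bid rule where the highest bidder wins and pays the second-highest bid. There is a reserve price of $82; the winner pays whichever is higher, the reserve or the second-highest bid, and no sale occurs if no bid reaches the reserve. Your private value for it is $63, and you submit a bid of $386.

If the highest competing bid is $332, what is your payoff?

Your bid $386 is the highest and exceeds the reserve.
Price = max(second-highest bid, reserve) = max($332, $82) = $332.
Payoff = $63 − $332 = −$269.

−$269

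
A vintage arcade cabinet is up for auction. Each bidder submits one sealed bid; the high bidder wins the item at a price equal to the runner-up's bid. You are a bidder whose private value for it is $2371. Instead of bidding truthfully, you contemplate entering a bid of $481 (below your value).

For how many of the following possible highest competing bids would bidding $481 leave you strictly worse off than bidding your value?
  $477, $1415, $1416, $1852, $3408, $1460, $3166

4

The deviation hurts exactly when the highest competing bid lies strictly between $481 and $2371 — underbidding then forfeits a profitable win.
$477: below both → same outcome either way.
$1415: inside the interval → strictly worse (loss $956).
$1416: inside the interval → strictly worse (loss $955).
$1852: inside the interval → strictly worse (loss $519).
$3408: above both → same outcome either way.
$1460: inside the interval → strictly worse (loss $911).
$3166: above both → same outcome either way.
Count: 4.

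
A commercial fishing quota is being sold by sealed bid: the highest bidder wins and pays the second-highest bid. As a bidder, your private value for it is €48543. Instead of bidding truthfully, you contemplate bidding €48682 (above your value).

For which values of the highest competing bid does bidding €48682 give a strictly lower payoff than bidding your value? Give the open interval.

(€48543, €48682)

If the competing bid is below €48543, both bids win at the same price — no difference.
If it is above €48682, both bids lose — no difference.
If it lies strictly between €48543 and €48682, bidding your value loses (payoff 0) while bidding €48682 wins at a price above your value (payoff negative).
So the deviation strictly hurts on the open interval (€48543, €48682).
Because the price is fixed by the runner-up's bid, deviating from your value can only change a good outcome into a bad one — never the reverse.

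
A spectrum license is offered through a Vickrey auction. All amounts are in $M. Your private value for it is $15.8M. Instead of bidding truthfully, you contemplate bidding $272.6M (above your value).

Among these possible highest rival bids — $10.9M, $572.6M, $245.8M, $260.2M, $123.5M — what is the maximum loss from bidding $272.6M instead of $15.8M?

$244.4M

$10.9M: same outcome either way → loss $0M.
$572.6M: same outcome either way → loss $0M.
$245.8M: truthful gives $0M, deviation gives −$230M → loss $230M.
$260.2M: truthful gives $0M, deviation gives −$244.4M → loss $244.4M.
$123.5M: truthful gives $0M, deviation gives −$107.7M → loss $107.7M.
Maximum loss: $244.4M.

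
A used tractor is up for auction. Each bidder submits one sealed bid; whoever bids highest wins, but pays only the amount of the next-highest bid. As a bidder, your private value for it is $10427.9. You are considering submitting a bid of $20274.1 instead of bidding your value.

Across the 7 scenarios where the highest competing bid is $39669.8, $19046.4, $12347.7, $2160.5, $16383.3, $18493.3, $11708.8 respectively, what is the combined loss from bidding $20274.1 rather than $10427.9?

The deviation costs you only when the competing bid falls strictly between $10427.9 and $20274.1; elsewhere both bids give the same outcome.
$39669.8: outcomes coincide → loss $0.
$19046.4: truthful payoff $0, deviation payoff −$8618.5 → loss $8618.5.
$12347.7: truthful payoff $0, deviation payoff −$1919.8 → loss $1919.8.
$2160.5: outcomes coincide → loss $0.
$16383.3: truthful payoff $0, deviation payoff −$5955.4 → loss $5955.4.
$18493.3: truthful payoff $0, deviation payoff −$8065.4 → loss $8065.4.
$11708.8: truthful payoff $0, deviation payoff −$1280.9 → loss $1280.9.
Total loss = $8618.5 + $1919.8 + $5955.4 + $8065.4 + $1280.9 = $25840.
Truthful bidding weakly dominates here: raising your bid can only win items priced above your value, and lowering it can only forfeit items priced below.

$25840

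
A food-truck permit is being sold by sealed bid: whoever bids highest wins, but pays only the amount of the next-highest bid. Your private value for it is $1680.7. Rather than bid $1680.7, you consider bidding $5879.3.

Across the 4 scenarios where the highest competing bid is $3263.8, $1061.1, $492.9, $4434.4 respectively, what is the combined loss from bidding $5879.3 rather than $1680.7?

$4336.8

The deviation costs you only when the competing bid falls strictly between $1680.7 and $5879.3; elsewhere both bids give the same outcome.
$3263.8: truthful payoff $0, deviation payoff −$1583.1 → loss $1583.1.
$1061.1: outcomes coincide → loss $0.
$492.9: outcomes coincide → loss $0.
$4434.4: truthful payoff $0, deviation payoff −$2753.7 → loss $2753.7.
Total loss = $1583.1 + $2753.7 = $4336.8.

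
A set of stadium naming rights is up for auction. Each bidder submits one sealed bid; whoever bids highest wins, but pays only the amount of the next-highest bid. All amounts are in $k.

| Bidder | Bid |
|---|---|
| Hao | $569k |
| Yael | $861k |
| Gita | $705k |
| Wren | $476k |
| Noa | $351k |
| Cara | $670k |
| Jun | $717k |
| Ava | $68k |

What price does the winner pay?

$717k

Highest bid: Yael at $861k, so Yael wins.
Second-highest bid: Jun at $717k — that is the price the winner pays.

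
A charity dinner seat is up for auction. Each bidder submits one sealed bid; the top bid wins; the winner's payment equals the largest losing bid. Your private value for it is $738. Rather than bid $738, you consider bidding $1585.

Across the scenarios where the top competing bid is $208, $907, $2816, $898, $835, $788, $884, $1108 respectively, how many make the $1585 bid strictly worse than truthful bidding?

6

The deviation hurts exactly when the highest competing bid lies strictly between $738 and $1585 — overbidding then wins at a price above your value.
$208: below both → same outcome either way.
$907: inside the interval → strictly worse (loss $169).
$2816: above both → same outcome either way.
$898: inside the interval → strictly worse (loss $160).
$835: inside the interval → strictly worse (loss $97).
$788: inside the interval → strictly worse (loss $50).
$884: inside the interval → strictly worse (loss $146).
$1108: inside the interval → strictly worse (loss $370).
Count: 6.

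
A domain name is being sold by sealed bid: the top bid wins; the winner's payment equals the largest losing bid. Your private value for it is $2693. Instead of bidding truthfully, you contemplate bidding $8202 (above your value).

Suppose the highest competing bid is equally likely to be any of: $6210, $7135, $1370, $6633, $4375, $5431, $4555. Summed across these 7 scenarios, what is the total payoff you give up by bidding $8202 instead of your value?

$18181

The deviation costs you only when the competing bid falls strictly between $2693 and $8202; elsewhere both bids give the same outcome.
$6210: truthful payoff $0, deviation payoff −$3517 → loss $3517.
$7135: truthful payoff $0, deviation payoff −$4442 → loss $4442.
$1370: outcomes coincide → loss $0.
$6633: truthful payoff $0, deviation payoff −$3940 → loss $3940.
$4375: truthful payoff $0, deviation payoff −$1682 → loss $1682.
$5431: truthful payoff $0, deviation payoff −$2738 → loss $2738.
$4555: truthful payoff $0, deviation payoff −$1862 → loss $1862.
Total loss = $3517 + $4442 + $3940 + $1682 + $2738 + $1862 = $18181.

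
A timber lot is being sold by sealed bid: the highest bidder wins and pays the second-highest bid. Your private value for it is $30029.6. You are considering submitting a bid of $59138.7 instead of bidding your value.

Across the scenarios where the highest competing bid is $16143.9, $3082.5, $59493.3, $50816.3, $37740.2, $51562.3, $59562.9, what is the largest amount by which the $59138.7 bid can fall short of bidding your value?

$21532.7

$16143.9: same outcome either way → loss $0.
$3082.5: same outcome either way → loss $0.
$59493.3: same outcome either way → loss $0.
$50816.3: truthful gives $0, deviation gives −$20786.7 → loss $20786.7.
$37740.2: truthful gives $0, deviation gives −$7710.6 → loss $7710.6.
$51562.3: truthful gives $0, deviation gives −$21532.7 → loss $21532.7.
$59562.9: same outcome either way → loss $0.
Maximum loss: $21532.7.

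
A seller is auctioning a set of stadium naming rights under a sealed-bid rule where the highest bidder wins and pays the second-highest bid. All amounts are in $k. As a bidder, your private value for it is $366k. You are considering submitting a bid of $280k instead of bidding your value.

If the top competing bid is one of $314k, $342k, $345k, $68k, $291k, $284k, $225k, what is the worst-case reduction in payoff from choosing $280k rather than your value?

$314k: truthful gives $52k, deviation gives $0k → loss $52k.
$342k: truthful gives $24k, deviation gives $0k → loss $24k.
$345k: truthful gives $21k, deviation gives $0k → loss $21k.
$68k: same outcome either way → loss $0k.
$291k: truthful gives $75k, deviation gives $0k → loss $75k.
$284k: truthful gives $82k, deviation gives $0k → loss $82k.
$225k: same outcome either way → loss $0k.
Maximum loss: $82k.

$82k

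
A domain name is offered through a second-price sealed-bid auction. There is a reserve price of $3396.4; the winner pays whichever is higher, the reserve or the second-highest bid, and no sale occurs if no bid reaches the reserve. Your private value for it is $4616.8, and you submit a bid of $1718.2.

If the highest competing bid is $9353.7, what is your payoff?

$0

Your bid $1718.2 is below the highest competing bid $9353.7, so you lose. Payoff $0.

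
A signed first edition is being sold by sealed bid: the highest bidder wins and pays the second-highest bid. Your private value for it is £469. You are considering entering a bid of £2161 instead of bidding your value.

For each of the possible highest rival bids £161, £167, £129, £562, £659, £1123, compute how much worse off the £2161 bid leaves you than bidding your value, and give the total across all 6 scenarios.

The deviation costs you only when the competing bid falls strictly between £469 and £2161; elsewhere both bids give the same outcome.
£161: outcomes coincide → loss £0.
£167: outcomes coincide → loss £0.
£129: outcomes coincide → loss £0.
£562: truthful payoff £0, deviation payoff −£93 → loss £93.
£659: truthful payoff £0, deviation payoff −£190 → loss £190.
£1123: truthful payoff £0, deviation payoff −£654 → loss £654.
Total loss = £93 + £190 + £654 = £937.
Because the price is fixed by the runner-up's bid, deviating from your value can only change a good outcome into a bad one — never the reverse.

£937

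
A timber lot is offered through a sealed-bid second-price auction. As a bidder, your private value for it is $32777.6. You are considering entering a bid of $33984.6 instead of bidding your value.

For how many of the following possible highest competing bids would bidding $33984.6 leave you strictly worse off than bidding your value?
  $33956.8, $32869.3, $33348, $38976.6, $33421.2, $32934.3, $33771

The deviation hurts exactly when the highest competing bid lies strictly between $32777.6 and $33984.6 — overbidding then wins at a price above your value.
$33956.8: inside the interval → strictly worse (loss $1179.2).
$32869.3: inside the interval → strictly worse (loss $91.7).
$33348: inside the interval → strictly worse (loss $570.4).
$38976.6: above both → same outcome either way.
$33421.2: inside the interval → strictly worse (loss $643.6).
$32934.3: inside the interval → strictly worse (loss $156.7).
$33771: inside the interval → strictly worse (loss $993.4).
Count: 6.

6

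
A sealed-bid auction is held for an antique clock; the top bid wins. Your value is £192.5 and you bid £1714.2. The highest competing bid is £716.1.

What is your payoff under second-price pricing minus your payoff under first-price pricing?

£998.1

You have the highest bid, so you win under either rule.
Second-price: pay £716.1 → payoff −£523.6.
First-price: pay your own bid £1714.2 → payoff −£1521.7.
Difference = −£523.6 − (−£1521.7) = £998.1.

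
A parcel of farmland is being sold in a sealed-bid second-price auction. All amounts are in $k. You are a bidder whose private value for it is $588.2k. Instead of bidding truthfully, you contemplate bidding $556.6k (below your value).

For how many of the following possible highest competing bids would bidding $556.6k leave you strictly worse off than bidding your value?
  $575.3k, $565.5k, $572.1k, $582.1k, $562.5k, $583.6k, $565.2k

7

The deviation hurts exactly when the highest competing bid lies strictly between $556.6k and $588.2k — underbidding then forfeits a profitable win.
$575.3k: inside the interval → strictly worse (loss $12.9k).
$565.5k: inside the interval → strictly worse (loss $22.7k).
$572.1k: inside the interval → strictly worse (loss $16.1k).
$582.1k: inside the interval → strictly worse (loss $6.1k).
$562.5k: inside the interval → strictly worse (loss $25.7k).
$583.6k: inside the interval → strictly worse (loss $4.6k).
$565.2k: inside the interval → strictly worse (loss $23k).
Count: 7.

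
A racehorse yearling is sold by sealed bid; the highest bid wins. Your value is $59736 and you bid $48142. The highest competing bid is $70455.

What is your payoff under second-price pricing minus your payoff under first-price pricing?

$0

Your bid $48142 is below $70455, so you lose under either rule.
Payoff is $0 in both cases; difference = $0.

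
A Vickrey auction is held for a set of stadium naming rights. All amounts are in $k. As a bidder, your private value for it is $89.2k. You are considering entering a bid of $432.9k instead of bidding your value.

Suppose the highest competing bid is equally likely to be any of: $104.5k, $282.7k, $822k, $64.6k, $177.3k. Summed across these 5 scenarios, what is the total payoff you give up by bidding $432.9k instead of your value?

$296.9k

The deviation costs you only when the competing bid falls strictly between $89.2k and $432.9k; elsewhere both bids give the same outcome.
$104.5k: truthful payoff $0k, deviation payoff −$15.3k → loss $15.3k.
$282.7k: truthful payoff $0k, deviation payoff −$193.5k → loss $193.5k.
$822k: outcomes coincide → loss $0k.
$64.6k: outcomes coincide → loss $0k.
$177.3k: truthful payoff $0k, deviation payoff −$88.1k → loss $88.1k.
Total loss = $15.3k + $193.5k + $88.1k = $296.9k.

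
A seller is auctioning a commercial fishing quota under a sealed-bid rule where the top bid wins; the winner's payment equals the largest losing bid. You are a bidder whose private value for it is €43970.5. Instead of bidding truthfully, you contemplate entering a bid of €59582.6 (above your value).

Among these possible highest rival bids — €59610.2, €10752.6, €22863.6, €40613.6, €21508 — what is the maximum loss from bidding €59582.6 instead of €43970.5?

€59610.2: same outcome either way → loss €0.
€10752.6: same outcome either way → loss €0.
€22863.6: same outcome either way → loss €0.
€40613.6: same outcome either way → loss €0.
€21508: same outcome either way → loss €0.
Maximum loss: €0.

€0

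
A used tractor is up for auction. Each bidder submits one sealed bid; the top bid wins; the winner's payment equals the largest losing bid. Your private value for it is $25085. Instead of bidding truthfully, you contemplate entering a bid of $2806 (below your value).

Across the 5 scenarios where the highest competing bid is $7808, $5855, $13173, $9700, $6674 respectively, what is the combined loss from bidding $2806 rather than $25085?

The deviation costs you only when the competing bid falls strictly between $2806 and $25085; elsewhere both bids give the same outcome.
$7808: truthful payoff $17277, deviation payoff $0 → loss $17277.
$5855: truthful payoff $19230, deviation payoff $0 → loss $19230.
$13173: truthful payoff $11912, deviation payoff $0 → loss $11912.
$9700: truthful payoff $15385, deviation payoff $0 → loss $15385.
$6674: truthful payoff $18411, deviation payoff $0 → loss $18411.
Total loss = $17277 + $19230 + $11912 + $15385 + $18411 = $82215.
Truthful bidding weakly dominates here: raising your bid can only win items priced above your value, and lowering it can only forfeit items priced below.

$82215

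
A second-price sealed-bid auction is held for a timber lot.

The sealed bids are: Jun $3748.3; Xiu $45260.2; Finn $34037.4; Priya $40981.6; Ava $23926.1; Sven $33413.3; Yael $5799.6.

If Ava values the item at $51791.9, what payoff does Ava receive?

$0

Highest bid: Xiu at $45260.2, so Xiu wins.
Second-highest bid: Priya at $40981.6 — that is the price the winner pays.
Ava did not win, so Ava pays nothing and receives nothing: payoff $0.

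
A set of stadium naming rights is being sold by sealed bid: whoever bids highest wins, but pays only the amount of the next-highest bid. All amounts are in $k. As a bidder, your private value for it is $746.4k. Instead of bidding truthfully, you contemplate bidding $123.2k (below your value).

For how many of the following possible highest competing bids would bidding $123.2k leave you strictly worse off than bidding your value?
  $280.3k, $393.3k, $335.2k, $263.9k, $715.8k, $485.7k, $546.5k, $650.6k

The deviation hurts exactly when the highest competing bid lies strictly between $123.2k and $746.4k — underbidding then forfeits a profitable win.
$280.3k: inside the interval → strictly worse (loss $466.1k).
$393.3k: inside the interval → strictly worse (loss $353.1k).
$335.2k: inside the interval → strictly worse (loss $411.2k).
$263.9k: inside the interval → strictly worse (loss $482.5k).
$715.8k: inside the interval → strictly worse (loss $30.6k).
$485.7k: inside the interval → strictly worse (loss $260.7k).
$546.5k: inside the interval → strictly worse (loss $199.9k).
$650.6k: inside the interval → strictly worse (loss $95.8k).
Count: 8.

8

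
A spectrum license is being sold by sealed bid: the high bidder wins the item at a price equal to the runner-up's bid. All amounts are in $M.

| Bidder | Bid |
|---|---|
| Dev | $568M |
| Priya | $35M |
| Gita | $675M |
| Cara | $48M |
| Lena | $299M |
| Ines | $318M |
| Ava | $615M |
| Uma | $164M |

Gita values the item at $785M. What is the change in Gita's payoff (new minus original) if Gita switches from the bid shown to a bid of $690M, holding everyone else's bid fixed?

$0M

The highest bid among the other bidders is $615M; Gita's bid doesn't change that.
Original bid $675M: Gita is highest, pays the top rival bid $615M; payoff $785M − $615M = $170M.
Alternative bid $690M: Gita is highest, pays the top rival bid $615M; payoff $785M − $615M = $170M.
Change in payoff = $170M − ($170M) = $0M.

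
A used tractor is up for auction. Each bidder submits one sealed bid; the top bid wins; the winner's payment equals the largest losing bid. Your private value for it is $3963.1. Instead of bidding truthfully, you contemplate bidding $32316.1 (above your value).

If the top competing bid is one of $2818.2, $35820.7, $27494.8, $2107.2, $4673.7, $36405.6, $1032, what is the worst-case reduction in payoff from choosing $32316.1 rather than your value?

$23531.7

$2818.2: same outcome either way → loss $0.
$35820.7: same outcome either way → loss $0.
$27494.8: truthful gives $0, deviation gives −$23531.7 → loss $23531.7.
$2107.2: same outcome either way → loss $0.
$4673.7: truthful gives $0, deviation gives −$710.6 → loss $710.6.
$36405.6: same outcome either way → loss $0.
$1032: same outcome either way → loss $0.
Maximum loss: $23531.7.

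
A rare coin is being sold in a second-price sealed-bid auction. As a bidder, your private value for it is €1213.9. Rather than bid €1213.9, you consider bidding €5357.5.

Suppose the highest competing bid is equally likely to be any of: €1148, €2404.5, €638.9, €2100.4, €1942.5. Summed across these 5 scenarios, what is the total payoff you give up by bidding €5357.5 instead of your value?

The deviation costs you only when the competing bid falls strictly between €1213.9 and €5357.5; elsewhere both bids give the same outcome.
€1148: outcomes coincide → loss €0.
€2404.5: truthful payoff €0, deviation payoff −€1190.6 → loss €1190.6.
€638.9: outcomes coincide → loss €0.
€2100.4: truthful payoff €0, deviation payoff −€886.5 → loss €886.5.
€1942.5: truthful payoff €0, deviation payoff −€728.6 → loss €728.6.
Total loss = €1190.6 + €886.5 + €728.6 = €2805.7.
Because the price is fixed by the runner-up's bid, deviating from your value can only change a good outcome into a bad one — never the reverse.

€2805.7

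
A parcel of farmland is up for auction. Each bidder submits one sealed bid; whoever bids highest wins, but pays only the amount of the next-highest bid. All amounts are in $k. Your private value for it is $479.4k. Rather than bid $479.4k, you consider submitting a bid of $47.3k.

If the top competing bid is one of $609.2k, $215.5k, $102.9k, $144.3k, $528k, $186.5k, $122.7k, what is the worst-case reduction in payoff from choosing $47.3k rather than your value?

$609.2k: same outcome either way → loss $0k.
$215.5k: truthful gives $263.9k, deviation gives $0k → loss $263.9k.
$102.9k: truthful gives $376.5k, deviation gives $0k → loss $376.5k.
$144.3k: truthful gives $335.1k, deviation gives $0k → loss $335.1k.
$528k: same outcome either way → loss $0k.
$186.5k: truthful gives $292.9k, deviation gives $0k → loss $292.9k.
$122.7k: truthful gives $356.7k, deviation gives $0k → loss $356.7k.
Maximum loss: $376.5k.

$376.5k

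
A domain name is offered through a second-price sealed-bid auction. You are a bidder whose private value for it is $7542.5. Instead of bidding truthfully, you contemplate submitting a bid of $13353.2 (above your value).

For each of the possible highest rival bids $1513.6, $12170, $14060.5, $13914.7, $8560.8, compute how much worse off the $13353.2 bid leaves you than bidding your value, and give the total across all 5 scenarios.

$5645.8

The deviation costs you only when the competing bid falls strictly between $7542.5 and $13353.2; elsewhere both bids give the same outcome.
$1513.6: outcomes coincide → loss $0.
$12170: truthful payoff $0, deviation payoff −$4627.5 → loss $4627.5.
$14060.5: outcomes coincide → loss $0.
$13914.7: outcomes coincide → loss $0.
$8560.8: truthful payoff $0, deviation payoff −$1018.3 → loss $1018.3.
Total loss = $4627.5 + $1018.3 = $5645.8.
Truthful bidding weakly dominates here: raising your bid can only win items priced above your value, and lowering it can only forfeit items priced below.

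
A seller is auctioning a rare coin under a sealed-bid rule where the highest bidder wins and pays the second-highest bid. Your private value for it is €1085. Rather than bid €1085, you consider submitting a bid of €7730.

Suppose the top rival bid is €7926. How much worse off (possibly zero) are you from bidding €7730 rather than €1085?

€0

Bidding your value €1085: you lose (since €1085 < €7926). Payoff €0.
Bidding €7730: you lose. Payoff €0.
Difference = €0 − €0 = €0; both bids lead to the same outcome because the competing bid is above both your value and your alternative bid.
Because the price is fixed by the runner-up's bid, deviating from your value can only change a good outcome into a bad one — never the reverse.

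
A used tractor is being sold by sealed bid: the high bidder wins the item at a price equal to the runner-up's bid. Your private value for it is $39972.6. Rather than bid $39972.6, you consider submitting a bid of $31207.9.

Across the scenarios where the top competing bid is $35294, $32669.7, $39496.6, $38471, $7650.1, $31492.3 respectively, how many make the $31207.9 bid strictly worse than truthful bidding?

The deviation hurts exactly when the highest competing bid lies strictly between $31207.9 and $39972.6 — underbidding then forfeits a profitable win.
$35294: inside the interval → strictly worse (loss $4678.6).
$32669.7: inside the interval → strictly worse (loss $7302.9).
$39496.6: inside the interval → strictly worse (loss $476).
$38471: inside the interval → strictly worse (loss $1501.6).
$7650.1: below both → same outcome either way.
$31492.3: inside the interval → strictly worse (loss $8480.3).
Count: 5.

5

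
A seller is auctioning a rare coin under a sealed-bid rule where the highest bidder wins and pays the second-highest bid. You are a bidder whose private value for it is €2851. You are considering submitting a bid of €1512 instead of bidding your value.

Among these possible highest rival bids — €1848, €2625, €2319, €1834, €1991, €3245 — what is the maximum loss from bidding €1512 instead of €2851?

€1017

€1848: truthful gives €1003, deviation gives €0 → loss €1003.
€2625: truthful gives €226, deviation gives €0 → loss €226.
€2319: truthful gives €532, deviation gives €0 → loss €532.
€1834: truthful gives €1017, deviation gives €0 → loss €1017.
€1991: truthful gives €860, deviation gives €0 → loss €860.
€3245: same outcome either way → loss €0.
Maximum loss: €1017.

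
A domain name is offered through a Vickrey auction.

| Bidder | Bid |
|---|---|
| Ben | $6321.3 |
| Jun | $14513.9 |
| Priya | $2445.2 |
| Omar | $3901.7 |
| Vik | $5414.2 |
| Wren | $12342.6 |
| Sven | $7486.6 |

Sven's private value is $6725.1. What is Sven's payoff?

$0

Highest bid: Jun at $14513.9, so Jun wins.
Second-highest bid: Wren at $12342.6 — that is the price the winner pays.
Sven did not win, so Sven pays nothing and receives nothing: payoff $0.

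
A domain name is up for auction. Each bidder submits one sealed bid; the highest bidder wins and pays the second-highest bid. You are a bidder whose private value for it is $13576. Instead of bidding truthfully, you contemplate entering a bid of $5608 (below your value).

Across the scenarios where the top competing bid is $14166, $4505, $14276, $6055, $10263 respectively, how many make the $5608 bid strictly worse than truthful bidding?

2

The deviation hurts exactly when the highest competing bid lies strictly between $5608 and $13576 — underbidding then forfeits a profitable win.
$14166: above both → same outcome either way.
$4505: below both → same outcome either way.
$14276: above both → same outcome either way.
$6055: inside the interval → strictly worse (loss $7521).
$10263: inside the interval → strictly worse (loss $3313).
Count: 2.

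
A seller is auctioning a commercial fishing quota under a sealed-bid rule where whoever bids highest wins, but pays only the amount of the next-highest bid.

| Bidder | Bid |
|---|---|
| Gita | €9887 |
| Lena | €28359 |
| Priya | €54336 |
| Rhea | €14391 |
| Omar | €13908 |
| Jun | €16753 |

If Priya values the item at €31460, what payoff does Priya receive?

Highest bid: Priya at €54336, so Priya wins.
Second-highest bid: Lena at €28359 — that is the price the winner pays.
Priya's payoff = value − price = €31460 − €28359 = €3101.

€3101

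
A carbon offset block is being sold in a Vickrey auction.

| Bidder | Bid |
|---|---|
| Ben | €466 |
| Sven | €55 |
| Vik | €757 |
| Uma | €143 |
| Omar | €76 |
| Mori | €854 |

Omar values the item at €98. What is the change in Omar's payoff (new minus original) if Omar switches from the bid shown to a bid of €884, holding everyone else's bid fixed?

The highest bid among the other bidders is €854; Omar's bid doesn't change that.
Original bid €76: Omar is not highest (top rival bid is €854); payoff €0.
Alternative bid €884: Omar is highest, pays the top rival bid €854; payoff €98 − €854 = −€756.
Change in payoff = −€756 − (€0) = −€756.

−€756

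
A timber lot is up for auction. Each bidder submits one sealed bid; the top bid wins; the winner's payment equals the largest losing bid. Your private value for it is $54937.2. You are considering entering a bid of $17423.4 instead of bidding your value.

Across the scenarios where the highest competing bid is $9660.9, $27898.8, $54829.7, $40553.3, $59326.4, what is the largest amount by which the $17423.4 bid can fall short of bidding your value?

$27038.4

$9660.9: same outcome either way → loss $0.
$27898.8: truthful gives $27038.4, deviation gives $0 → loss $27038.4.
$54829.7: truthful gives $107.5, deviation gives $0 → loss $107.5.
$40553.3: truthful gives $14383.9, deviation gives $0 → loss $14383.9.
$59326.4: same outcome either way → loss $0.
Maximum loss: $27038.4.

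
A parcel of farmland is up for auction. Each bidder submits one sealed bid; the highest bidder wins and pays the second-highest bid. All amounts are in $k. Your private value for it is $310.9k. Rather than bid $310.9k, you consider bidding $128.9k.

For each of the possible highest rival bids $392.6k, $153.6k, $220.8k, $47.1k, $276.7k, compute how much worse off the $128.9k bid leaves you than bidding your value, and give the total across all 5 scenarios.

The deviation costs you only when the competing bid falls strictly between $128.9k and $310.9k; elsewhere both bids give the same outcome.
$392.6k: outcomes coincide → loss $0k.
$153.6k: truthful payoff $157.3k, deviation payoff $0k → loss $157.3k.
$220.8k: truthful payoff $90.1k, deviation payoff $0k → loss $90.1k.
$47.1k: outcomes coincide → loss $0k.
$276.7k: truthful payoff $34.2k, deviation payoff $0k → loss $34.2k.
Total loss = $157.3k + $90.1k + $34.2k = $281.6k.
In a second-price auction your bid sets only whether you win, not what you pay, so bidding your true value is weakly dominant.

$281.6k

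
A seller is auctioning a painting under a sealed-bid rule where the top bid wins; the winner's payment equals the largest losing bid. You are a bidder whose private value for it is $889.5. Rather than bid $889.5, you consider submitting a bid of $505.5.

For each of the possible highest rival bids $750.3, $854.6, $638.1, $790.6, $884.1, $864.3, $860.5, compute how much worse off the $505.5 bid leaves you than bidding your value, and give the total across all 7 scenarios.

The deviation costs you only when the competing bid falls strictly between $505.5 and $889.5; elsewhere both bids give the same outcome.
$750.3: truthful payoff $139.2, deviation payoff $0 → loss $139.2.
$854.6: truthful payoff $34.9, deviation payoff $0 → loss $34.9.
$638.1: truthful payoff $251.4, deviation payoff $0 → loss $251.4.
$790.6: truthful payoff $98.9, deviation payoff $0 → loss $98.9.
$884.1: truthful payoff $5.4, deviation payoff $0 → loss $5.4.
$864.3: truthful payoff $25.2, deviation payoff $0 → loss $25.2.
$860.5: truthful payoff $29, deviation payoff $0 → loss $29.
Total loss = $139.2 + $34.9 + $251.4 + $98.9 + $5.4 + $25.2 + $29 = $584.
Truthful bidding weakly dominates here: raising your bid can only win items priced above your value, and lowering it can only forfeit items priced below.

$584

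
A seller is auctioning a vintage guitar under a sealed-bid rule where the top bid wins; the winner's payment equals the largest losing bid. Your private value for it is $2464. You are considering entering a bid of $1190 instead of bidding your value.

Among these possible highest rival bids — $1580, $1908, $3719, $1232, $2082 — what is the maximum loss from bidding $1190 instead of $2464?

$1232

$1580: truthful gives $884, deviation gives $0 → loss $884.
$1908: truthful gives $556, deviation gives $0 → loss $556.
$3719: same outcome either way → loss $0.
$1232: truthful gives $1232, deviation gives $0 → loss $1232.
$2082: truthful gives $382, deviation gives $0 → loss $382.
Maximum loss: $1232.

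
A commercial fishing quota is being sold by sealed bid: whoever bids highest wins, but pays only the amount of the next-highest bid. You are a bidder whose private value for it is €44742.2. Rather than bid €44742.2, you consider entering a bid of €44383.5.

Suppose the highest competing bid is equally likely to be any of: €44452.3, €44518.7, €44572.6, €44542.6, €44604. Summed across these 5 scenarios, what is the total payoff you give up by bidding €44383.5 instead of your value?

€1020.8

The deviation costs you only when the competing bid falls strictly between €44383.5 and €44742.2; elsewhere both bids give the same outcome.
€44452.3: truthful payoff €289.9, deviation payoff €0 → loss €289.9.
€44518.7: truthful payoff €223.5, deviation payoff €0 → loss €223.5.
€44572.6: truthful payoff €169.6, deviation payoff €0 → loss €169.6.
€44542.6: truthful payoff €199.6, deviation payoff €0 → loss €199.6.
€44604: truthful payoff €138.2, deviation payoff €0 → loss €138.2.
Total loss = €289.9 + €223.5 + €169.6 + €199.6 + €138.2 = €1020.8.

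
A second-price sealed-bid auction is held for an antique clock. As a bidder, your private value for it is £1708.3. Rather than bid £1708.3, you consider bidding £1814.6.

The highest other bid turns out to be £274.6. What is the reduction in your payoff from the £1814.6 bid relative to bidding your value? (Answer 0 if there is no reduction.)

Bidding your value £1708.3: you win (since £1708.3 > £274.6) and pay £274.6. Payoff £1433.7.
Bidding £1814.6: you win and pay £274.6. Payoff £1708.3 − £274.6 = £1433.7.
Difference = £1433.7 − £1433.7 = £0; both bids lead to the same outcome because the competing bid is below both your value and your alternative bid.

£0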